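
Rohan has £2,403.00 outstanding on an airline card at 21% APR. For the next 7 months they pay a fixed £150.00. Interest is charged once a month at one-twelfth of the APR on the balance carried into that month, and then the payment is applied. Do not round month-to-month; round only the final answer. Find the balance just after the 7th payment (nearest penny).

Monthly rate r = 21%/12 = 1.75% = 0.0175.
Each month: B ← B·(1+r) − £150.00.
Month 1: interest £42.05; balance after payment £2,295.05.
Month 2: interest £40.16; balance after payment £2,185.22.
Month 3: interest £38.24; balance after payment £2,073.46.
Month 4: interest £36.29; balance after payment £1,959.74.
Month 5: interest £34.30; balance after payment £1,844.04.
Month 6: interest £32.27; balance after payment £1,726.31.
Month 7: interest £30.21; balance after payment £1,606.52.

£1,606.52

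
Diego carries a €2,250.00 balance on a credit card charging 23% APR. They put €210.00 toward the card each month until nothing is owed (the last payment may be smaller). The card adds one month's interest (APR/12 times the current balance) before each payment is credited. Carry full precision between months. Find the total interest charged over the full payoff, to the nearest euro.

€293

Monthly rate r = 23%/12 = 1.91667% = 0.0191667.
Payoff takes n = ⌈−ln(1 − rB₀/P)/ln(1+r)⌉ = ⌈12.107⌉ = 13 payments; the last is €22.74.
Total paid = 12·€210.00 + €22.74 = €2,542.74.
Total interest = total paid − principal = €2,542.74 − €2,250.00 = €292.74.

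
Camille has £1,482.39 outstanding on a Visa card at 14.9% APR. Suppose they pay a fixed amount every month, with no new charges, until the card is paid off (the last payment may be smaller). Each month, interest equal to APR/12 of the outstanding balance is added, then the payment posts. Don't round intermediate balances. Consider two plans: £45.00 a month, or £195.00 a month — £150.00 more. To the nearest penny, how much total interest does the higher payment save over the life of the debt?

Monthly rate r = 14.9%/12 = 1.24167% = 0.0124167.
At £45.00/mo: n = ⌈−ln(1 − rB₀/P)/ln(1+r)⌉ = 43 payments (last £28.15); total interest = total paid − £1,482.39 = £435.76.
At £195.00/mo: 9 payments (last £6.78); total interest £84.39.
Interest saved = £435.76 − £84.39 = £351.37.

£351.37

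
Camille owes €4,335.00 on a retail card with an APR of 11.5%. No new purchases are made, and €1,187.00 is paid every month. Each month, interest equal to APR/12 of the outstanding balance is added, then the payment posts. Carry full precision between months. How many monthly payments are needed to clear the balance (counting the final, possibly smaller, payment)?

4 months

Monthly rate r = 11.5%/12 = 0.958333% = 0.00958333.
Recurrence: B ← B·(1+r) − €1,187.00.
Month 1: interest €41.54; balance after payment €3,189.54.
Month 2: interest €30.57; balance after payment €2,033.11.
Month 3: interest €19.48; balance after payment €865.59.
Month 4: interest €8.30; balance after payment €0.00.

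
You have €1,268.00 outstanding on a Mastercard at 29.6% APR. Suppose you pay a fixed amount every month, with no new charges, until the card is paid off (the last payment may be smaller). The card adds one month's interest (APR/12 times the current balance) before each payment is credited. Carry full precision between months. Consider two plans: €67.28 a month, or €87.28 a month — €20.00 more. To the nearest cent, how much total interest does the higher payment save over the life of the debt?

Monthly rate r = 29.6%/12 = 2.46667% = 0.0246667.
At €67.28/mo: n = ⌈−ln(1 − rB₀/P)/ln(1+r)⌉ = 26 payments (last €44.60); total interest = total paid − €1,268.00 = €458.60.
At €87.28/mo: 19 payments (last €18.48); total interest €321.52.
Interest saved = €458.60 − €321.52 = €137.08.

€137.08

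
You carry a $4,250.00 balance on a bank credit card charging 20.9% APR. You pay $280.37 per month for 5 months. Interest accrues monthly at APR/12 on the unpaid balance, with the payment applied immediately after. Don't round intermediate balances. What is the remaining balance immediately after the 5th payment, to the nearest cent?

Monthly rate r = 20.9%/12 = 1.74167% = 0.0174167.
Each month: B ← B·(1+r) − $280.37.
Month 1: interest $74.02; balance after payment $4,043.65.
Month 2: interest $70.43; balance after payment $3,833.71.
Month 3: interest $66.77; balance after payment $3,620.11.
Month 4: interest $63.05; balance after payment $3,402.79.
Month 5: interest $59.27; balance after payment $3,181.68.

$3,181.68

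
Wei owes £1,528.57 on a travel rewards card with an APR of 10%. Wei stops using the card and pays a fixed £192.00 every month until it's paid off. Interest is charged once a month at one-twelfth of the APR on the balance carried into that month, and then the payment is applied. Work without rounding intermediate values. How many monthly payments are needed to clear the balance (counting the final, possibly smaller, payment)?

Monthly rate r = 10%/12 = 0.833333% = 0.00833333.
Recurrence: B ← B·(1+r) − £192.00.
Month 1: interest £12.74; balance after payment £1,349.31.
Month 2: interest £11.24; balance after payment £1,168.55.
Closed form: n = −ln(1 − rB₀/P)/ln(1+r) = −ln(0.93366)/ln(1.00833) ≈ 8.272, so the balance reaches zero during payment 9.

9 payments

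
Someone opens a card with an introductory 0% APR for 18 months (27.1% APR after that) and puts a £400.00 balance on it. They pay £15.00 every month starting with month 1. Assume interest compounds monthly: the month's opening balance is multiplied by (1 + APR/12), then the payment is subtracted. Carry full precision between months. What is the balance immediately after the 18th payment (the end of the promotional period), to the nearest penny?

Promo months 1–18 at r₀ = 0%/12 = 0; months 19+ at r₁ = 27.1%/12 = 0.0225833.
After month 18 (no interest yet): B = £400.00 − 18·£15.00 = £130.00.

£130.00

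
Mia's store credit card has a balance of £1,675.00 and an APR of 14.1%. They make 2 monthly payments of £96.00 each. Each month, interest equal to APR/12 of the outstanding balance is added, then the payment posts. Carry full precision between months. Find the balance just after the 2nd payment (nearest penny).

Monthly rate r = 14.1%/12 = 1.175% = 0.01175.
Each month: B ← B·(1+r) − £96.00.
Month 1: interest £19.68; balance after payment £1,598.68.
Month 2: interest £18.78; balance after payment £1,521.47.

£1,521.47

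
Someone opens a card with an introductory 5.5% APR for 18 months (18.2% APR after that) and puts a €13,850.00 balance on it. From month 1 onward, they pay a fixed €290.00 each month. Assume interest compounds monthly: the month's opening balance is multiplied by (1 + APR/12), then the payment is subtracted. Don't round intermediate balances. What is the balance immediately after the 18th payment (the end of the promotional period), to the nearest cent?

€9,609.83

Promo months 1–18 at r₀ = 5.5%/12 = 0.00458333; months 19+ at r₁ = 18.2%/12 = 0.0151667.
After month 18: iterate B ← B·(1+r₀) − €290.00 for 18 months → €9,609.83.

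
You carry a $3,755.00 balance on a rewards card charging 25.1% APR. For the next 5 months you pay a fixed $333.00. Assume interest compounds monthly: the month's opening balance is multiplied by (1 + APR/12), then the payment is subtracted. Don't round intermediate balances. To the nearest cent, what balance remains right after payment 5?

$2,428.36

Monthly rate r = 25.1%/12 = 2.09167% = 0.0209167.
Each month: B ← B·(1+r) − $333.00.
Month 1: interest $78.54; balance after payment $3,500.54.
Month 2: interest $73.22; balance after payment $3,240.76.
Month 3: interest $67.79; balance after payment $2,975.55.
Month 4: interest $62.24; balance after payment $2,704.79.
Month 5: interest $56.58; balance after payment $2,428.36.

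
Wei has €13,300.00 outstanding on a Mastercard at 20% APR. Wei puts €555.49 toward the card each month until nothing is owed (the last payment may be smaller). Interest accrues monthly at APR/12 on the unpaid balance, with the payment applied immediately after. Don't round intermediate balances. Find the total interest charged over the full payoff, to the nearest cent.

Monthly rate r = 20%/12 = 1.66667% = 0.0166667.
Payoff takes n = ⌈−ln(1 − rB₀/P)/ln(1+r)⌉ = ⌈30.808⌉ = 31 payments; the last is €449.68.
Total paid = 30·€555.49 + €449.68 = €17,114.38.
Total interest = total paid − principal = €17,114.38 − €13,300.00 = €3,814.38.

€3,814.38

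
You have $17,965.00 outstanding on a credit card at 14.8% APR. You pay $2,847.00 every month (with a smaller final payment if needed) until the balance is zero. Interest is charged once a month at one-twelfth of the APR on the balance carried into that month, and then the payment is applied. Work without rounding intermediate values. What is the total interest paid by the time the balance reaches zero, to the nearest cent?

$856.84

Monthly rate r = 14.8%/12 = 1.23333% = 0.0123333.
Payoff takes n = ⌈−ln(1 − rB₀/P)/ln(1+r)⌉ = ⌈6.610⌉ = 7 payments; the last is $1,739.84.
Total paid = 6·$2,847.00 + $1,739.84 = $18,821.84.
Total interest = total paid − principal = $18,821.84 − $17,965.00 = $856.84.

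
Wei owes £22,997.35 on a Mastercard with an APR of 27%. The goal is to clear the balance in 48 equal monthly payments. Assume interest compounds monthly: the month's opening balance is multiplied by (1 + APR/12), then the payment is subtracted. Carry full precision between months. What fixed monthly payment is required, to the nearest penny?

Monthly rate r = 27%/12 = 2.25% = 0.0225.
Level-payment amortization: P = B₀·r / (1 − (1+r)^(−n)) = 22997.35·0.0225 / (1 − 1.0225^(−48)).
Denominator 1 − (1+r)^(−48) = 0.656314825.
P = 517.44 / 0.656314825 ≈ 788.40.

£788.40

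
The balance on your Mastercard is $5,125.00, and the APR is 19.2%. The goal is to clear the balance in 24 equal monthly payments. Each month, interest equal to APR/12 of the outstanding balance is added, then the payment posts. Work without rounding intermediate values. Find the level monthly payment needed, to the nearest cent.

$258.84

Monthly rate r = 19.2%/12 = 1.6% = 0.016.
Level-payment amortization: P = B₀·r / (1 − (1+r)^(−n)) = 5125.00·0.016 / (1 − 1.016^(−24)).
Denominator 1 − (1+r)^(−24) = 0.316795042.
P = 82 / 0.316795042 ≈ 258.84.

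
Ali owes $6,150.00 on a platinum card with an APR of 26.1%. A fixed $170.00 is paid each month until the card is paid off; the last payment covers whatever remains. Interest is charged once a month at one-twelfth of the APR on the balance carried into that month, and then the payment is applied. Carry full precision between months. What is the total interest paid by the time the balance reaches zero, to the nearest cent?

$6,062.53

Monthly rate r = 26.1%/12 = 2.175% = 0.02175.
Payoff takes n = ⌈−ln(1 − rB₀/P)/ln(1+r)⌉ = ⌈71.837⌉ = 72 payments; the last is $142.53.
Total paid = 71·$170.00 + $142.53 = $12,212.53.
Total interest = total paid − principal = $12,212.53 − $6,150.00 = $6,062.53.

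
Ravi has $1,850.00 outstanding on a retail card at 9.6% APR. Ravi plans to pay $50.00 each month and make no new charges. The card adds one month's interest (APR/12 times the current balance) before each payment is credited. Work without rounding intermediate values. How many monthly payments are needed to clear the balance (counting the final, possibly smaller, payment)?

Monthly rate r = 9.6%/12 = 0.8% = 0.008.
Recurrence: B ← B·(1+r) − $50.00.
Month 1: interest $14.80; balance after payment $1,814.80.
Month 2: interest $14.52; balance after payment $1,779.32.
Closed form: n = −ln(1 − rB₀/P)/ln(1+r) = −ln(0.704)/ln(1.008) ≈ 44.047, so the balance reaches zero during payment 45.

45 months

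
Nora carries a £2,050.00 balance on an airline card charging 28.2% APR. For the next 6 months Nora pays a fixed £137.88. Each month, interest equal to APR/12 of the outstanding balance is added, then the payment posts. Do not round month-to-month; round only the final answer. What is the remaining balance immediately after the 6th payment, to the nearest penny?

£1,479.14

Monthly rate r = 28.2%/12 = 2.35% = 0.0235.
Each month: B ← B·(1+r) − £137.88.
Month 1: interest £48.17; balance after payment £1,960.30.
Month 2: interest £46.07; balance after payment £1,868.48.
Month 3: interest £43.91; balance after payment £1,774.51.
Month 4: interest £41.70; balance after payment £1,678.33.
Month 5: interest £39.44; balance after payment £1,579.89.
Month 6: interest £37.13; balance after payment £1,479.14.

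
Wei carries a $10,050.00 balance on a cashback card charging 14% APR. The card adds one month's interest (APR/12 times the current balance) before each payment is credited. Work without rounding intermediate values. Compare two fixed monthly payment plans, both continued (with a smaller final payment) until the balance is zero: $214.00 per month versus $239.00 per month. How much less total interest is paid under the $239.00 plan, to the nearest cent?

$748.37

Monthly rate r = 14%/12 = 1.16667% = 0.0116667.
At $214.00/mo: n = ⌈−ln(1 − rB₀/P)/ln(1+r)⌉ = 69 payments (last $94.48); total interest = total paid − $10,050.00 = $4,596.48.
At $239.00/mo: 59 payments (last $36.11); total interest $3,848.11.
Interest saved = $4,596.48 − $3,848.11 = $748.37.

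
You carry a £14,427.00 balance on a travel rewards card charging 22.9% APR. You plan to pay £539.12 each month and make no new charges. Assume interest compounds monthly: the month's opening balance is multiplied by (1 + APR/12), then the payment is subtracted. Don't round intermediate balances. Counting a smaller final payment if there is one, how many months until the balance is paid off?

38 months

Monthly rate r = 22.9%/12 = 1.90833% = 0.0190833.
Recurrence: B ← B·(1+r) − £539.12.
Month 1: interest £275.32; balance after payment £14,163.20.
Month 2: interest £270.28; balance after payment £13,894.36.
Closed form: n = −ln(1 − rB₀/P)/ln(1+r) = −ln(0.48932)/ln(1.01908) ≈ 37.809, so the balance reaches zero during payment 38.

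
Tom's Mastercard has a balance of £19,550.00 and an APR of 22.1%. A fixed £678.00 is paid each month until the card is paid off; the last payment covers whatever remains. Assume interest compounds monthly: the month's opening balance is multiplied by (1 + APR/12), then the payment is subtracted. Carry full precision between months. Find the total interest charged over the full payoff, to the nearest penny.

Monthly rate r = 22.1%/12 = 1.84167% = 0.0184167.
Payoff takes n = ⌈−ln(1 − rB₀/P)/ln(1+r)⌉ = ⌈41.495⌉ = 42 payments; the last is £336.87.
Total paid = 41·£678.00 + £336.87 = £28,134.87.
Total interest = total paid − principal = £28,134.87 − £19,550.00 = £8,584.87.

£8,584.87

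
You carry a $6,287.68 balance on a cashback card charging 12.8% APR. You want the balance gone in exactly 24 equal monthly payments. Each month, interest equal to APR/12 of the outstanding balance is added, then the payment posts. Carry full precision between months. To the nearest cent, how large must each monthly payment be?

Monthly rate r = 12.8%/12 = 1.06667% = 0.0106667.
Level-payment amortization: P = B₀·r / (1 − (1+r)^(−n)) = 6287.68·0.0106667 / (1 − 1.01067^(−24)).
Denominator 1 − (1+r)^(−24) = 0.224807814.
P = 67.0686 / 0.224807814 ≈ 298.34.

$298.34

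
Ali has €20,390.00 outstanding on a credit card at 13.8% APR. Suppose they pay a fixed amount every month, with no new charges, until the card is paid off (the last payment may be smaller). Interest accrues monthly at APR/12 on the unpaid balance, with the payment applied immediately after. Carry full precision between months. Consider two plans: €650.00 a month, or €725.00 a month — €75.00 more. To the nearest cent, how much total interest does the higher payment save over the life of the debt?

Monthly rate r = 13.8%/12 = 1.15% = 0.0115.
At €650.00/mo: n = ⌈−ln(1 − rB₀/P)/ln(1+r)⌉ = 40 payments (last €86.43); total interest = total paid − €20,390.00 = €5,046.43.
At €725.00/mo: 35 payments (last €124.03); total interest €4,384.03.
Interest saved = €5,046.43 − €4,384.03 = €662.40.

€662.40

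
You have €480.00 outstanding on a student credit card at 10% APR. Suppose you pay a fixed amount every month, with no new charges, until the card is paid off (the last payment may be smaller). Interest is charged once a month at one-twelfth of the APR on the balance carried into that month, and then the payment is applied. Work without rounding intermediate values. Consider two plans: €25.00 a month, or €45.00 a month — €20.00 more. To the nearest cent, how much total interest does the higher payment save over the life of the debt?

€20.43

Monthly rate r = 10%/12 = 0.833333% = 0.00833333.
At €25.00/mo: n = ⌈−ln(1 − rB₀/P)/ln(1+r)⌉ = 22 payments (last €0.24); total interest = total paid − €480.00 = €45.24.
At €45.00/mo: 12 payments (last €9.81); total interest €24.81.
Interest saved = €45.24 − €24.81 = €20.43.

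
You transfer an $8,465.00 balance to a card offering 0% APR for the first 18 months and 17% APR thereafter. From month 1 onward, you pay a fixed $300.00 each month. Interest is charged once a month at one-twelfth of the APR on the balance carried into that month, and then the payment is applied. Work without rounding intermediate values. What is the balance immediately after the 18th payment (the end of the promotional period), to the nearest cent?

Promo months 1–18 at r₀ = 0%/12 = 0; months 19+ at r₁ = 17%/12 = 0.0141667.
After month 18 (no interest yet): B = $8,465.00 − 18·$300.00 = $3,065.00.

$3,065.00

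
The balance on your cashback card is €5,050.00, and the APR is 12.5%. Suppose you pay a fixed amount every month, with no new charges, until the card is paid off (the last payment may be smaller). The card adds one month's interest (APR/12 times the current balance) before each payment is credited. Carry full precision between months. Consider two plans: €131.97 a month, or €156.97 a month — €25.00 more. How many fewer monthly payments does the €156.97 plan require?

10 fewer payments

Monthly rate r = 12.5%/12 = 1.04167% = 0.0104167.
At €131.97/mo: n = ⌈−ln(1 − rB₀/P)/ln(1+r)⌉ = 50 payments (last €9.34); total interest = total paid − €5,050.00 = €1,425.87.
At €156.97/mo: 40 payments (last €60.84); total interest €1,132.67.
Payments saved = 50 − 40 = 10.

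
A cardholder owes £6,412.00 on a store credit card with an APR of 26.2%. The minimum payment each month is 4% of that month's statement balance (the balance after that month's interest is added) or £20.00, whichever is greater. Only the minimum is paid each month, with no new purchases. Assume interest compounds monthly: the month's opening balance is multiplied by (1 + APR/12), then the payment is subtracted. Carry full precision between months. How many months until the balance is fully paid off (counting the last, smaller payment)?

170 months

Monthly rate r = 26.2%/12 = 2.18333% = 0.0218333.
While 4% of the post-interest balance exceeds £20.00, each month B ← (B·(1+r))·(1 − 0.04), i.e. B shrinks by the factor (1+r)·0.96 = 0.98096.
This holds for months 1–134. Entering month 135 the balance is £487.83; 4% of the post-interest balance is now below £20.00, so the flat £20.00 minimum applies from here.
From month 135 a fixed £20.00 at rate r clears £487.83 in 36 more payments. Total: 134 + 36 = 170 months.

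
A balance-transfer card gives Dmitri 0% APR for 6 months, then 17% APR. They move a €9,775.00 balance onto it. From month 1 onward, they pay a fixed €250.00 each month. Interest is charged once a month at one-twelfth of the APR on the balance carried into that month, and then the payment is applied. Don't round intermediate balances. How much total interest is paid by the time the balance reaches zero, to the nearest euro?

€2,972

Promo months 1–6 at r₀ = 0%/12 = 0; months 7+ at r₁ = 17%/12 = 0.0141667.
After month 6 (no interest yet): B = €9,775.00 − 6·€250.00 = €8,275.00.
Then at r₁ with €250.00/mo: n₂ = −ln(1 − r₁·B/P)/ln(1+r₁) ≈ 44.99 → 45 more payments.
Total paid = 50·€250.00 + €246.64 = €12,746.64; interest = €12,746.64 − €9,775.00 = €2,971.64.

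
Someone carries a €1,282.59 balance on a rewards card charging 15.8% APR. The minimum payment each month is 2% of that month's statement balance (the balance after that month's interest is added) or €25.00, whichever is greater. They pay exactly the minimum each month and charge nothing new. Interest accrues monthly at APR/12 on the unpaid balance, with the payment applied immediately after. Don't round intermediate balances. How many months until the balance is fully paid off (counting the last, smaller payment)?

Monthly rate r = 15.8%/12 = 1.31667% = 0.0131667.
While 2% of the post-interest balance exceeds €25.00, each month B ← (B·(1+r))·(1 − 0.02), i.e. B shrinks by the factor (1+r)·0.98 = 0.9929.
This holds for months 1–6. Entering month 7 the balance is €1,228.94; 2% of the post-interest balance is now below €25.00, so the flat €25.00 minimum applies from here.
From month 7 a fixed €25.00 at rate r clears €1,228.94 in 80 more payments. Total: 6 + 80 = 86 months.

86 months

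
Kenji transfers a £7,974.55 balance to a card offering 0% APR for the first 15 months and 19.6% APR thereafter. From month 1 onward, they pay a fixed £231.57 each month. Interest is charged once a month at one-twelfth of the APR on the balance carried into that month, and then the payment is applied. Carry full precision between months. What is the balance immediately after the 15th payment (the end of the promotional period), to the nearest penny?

Promo months 1–15 at r₀ = 0%/12 = 0; months 16+ at r₁ = 19.6%/12 = 0.0163333.
After month 15 (no interest yet): B = £7,974.55 − 15·£231.57 = £4,501.00.

£4,501.00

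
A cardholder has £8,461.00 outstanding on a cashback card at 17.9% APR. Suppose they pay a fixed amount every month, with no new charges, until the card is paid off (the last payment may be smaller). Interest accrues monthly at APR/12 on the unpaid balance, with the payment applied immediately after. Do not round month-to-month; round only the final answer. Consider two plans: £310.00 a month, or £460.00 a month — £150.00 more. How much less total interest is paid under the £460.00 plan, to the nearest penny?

Monthly rate r = 17.9%/12 = 1.49167% = 0.0149167.
At £310.00/mo: n = ⌈−ln(1 − rB₀/P)/ln(1+r)⌉ = 36 payments (last £95.76); total interest = total paid − £8,461.00 = £2,484.76.
At £460.00/mo: 22 payments (last £304.53); total interest £1,503.53.
Interest saved = £2,484.76 − £1,503.53 = £981.23.

£981.23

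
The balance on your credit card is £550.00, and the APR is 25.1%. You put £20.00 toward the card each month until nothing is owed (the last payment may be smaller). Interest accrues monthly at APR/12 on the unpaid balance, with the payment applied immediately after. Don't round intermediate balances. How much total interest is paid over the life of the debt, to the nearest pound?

Monthly rate r = 25.1%/12 = 2.09167% = 0.0209167.
Payoff takes n = ⌈−ln(1 − rB₀/P)/ln(1+r)⌉ = ⌈41.358⌉ = 42 payments; the last is £7.22.
Total paid = 41·£20.00 + £7.22 = £827.22.
Total interest = total paid − principal = £827.22 − £550.00 = £277.22.

£277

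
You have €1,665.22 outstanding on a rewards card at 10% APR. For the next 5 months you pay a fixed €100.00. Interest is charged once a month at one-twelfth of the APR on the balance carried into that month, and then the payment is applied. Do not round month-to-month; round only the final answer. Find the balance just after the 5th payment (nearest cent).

Monthly rate r = 10%/12 = 0.833333% = 0.00833333.
Each month: B ← B·(1+r) − €100.00.
Month 1: interest €13.88; balance after payment €1,579.10.
Month 2: interest €13.16; balance after payment €1,492.26.
Month 3: interest €12.44; balance after payment €1,404.69.
Month 4: interest €11.71; balance after payment €1,316.40.
Month 5: interest €10.97; balance after payment €1,227.37.

€1,227.37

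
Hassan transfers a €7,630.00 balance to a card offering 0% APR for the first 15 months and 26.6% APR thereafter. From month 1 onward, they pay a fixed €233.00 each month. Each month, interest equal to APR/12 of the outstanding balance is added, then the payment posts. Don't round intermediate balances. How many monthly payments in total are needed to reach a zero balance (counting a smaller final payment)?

Promo months 1–15 at r₀ = 0%/12 = 0; months 16+ at r₁ = 26.6%/12 = 0.0221667.
After month 15 (no interest yet): B = €7,630.00 − 15·€233.00 = €4,135.00.
Then at r₁ with €233.00/mo: n₂ = −ln(1 − r₁·B/P)/ln(1+r₁) ≈ 22.80 → 23 more payments.

38 months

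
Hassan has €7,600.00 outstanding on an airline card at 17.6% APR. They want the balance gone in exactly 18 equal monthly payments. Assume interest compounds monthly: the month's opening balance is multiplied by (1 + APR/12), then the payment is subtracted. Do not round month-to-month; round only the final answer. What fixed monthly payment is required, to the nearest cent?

Monthly rate r = 17.6%/12 = 1.46667% = 0.0146667.
Level-payment amortization: P = B₀·r / (1 − (1+r)^(−n)) = 7600.00·0.0146667 / (1 − 1.01467^(−18)).
Denominator 1 − (1+r)^(−18) = 0.230552631.
P = 111.467 / 0.230552631 ≈ 483.48.

€483.48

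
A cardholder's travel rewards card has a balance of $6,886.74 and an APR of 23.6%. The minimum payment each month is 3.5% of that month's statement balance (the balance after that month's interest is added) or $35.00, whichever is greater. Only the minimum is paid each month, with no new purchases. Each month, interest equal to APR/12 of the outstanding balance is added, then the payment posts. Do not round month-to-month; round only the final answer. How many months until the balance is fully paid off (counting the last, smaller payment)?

162 months

Monthly rate r = 23.6%/12 = 1.96667% = 0.0196667.
While 3.5% of the post-interest balance exceeds $35.00, each month B ← (B·(1+r))·(1 − 0.035), i.e. B shrinks by the factor (1+r)·0.965 = 0.98398.
This holds for months 1–121. Entering month 122 the balance is $975.58; 3.5% of the post-interest balance is now below $35.00, so the flat $35.00 minimum applies from here.
From month 122 a fixed $35.00 at rate r clears $975.58 in 41 more payments. Total: 121 + 41 = 162 months.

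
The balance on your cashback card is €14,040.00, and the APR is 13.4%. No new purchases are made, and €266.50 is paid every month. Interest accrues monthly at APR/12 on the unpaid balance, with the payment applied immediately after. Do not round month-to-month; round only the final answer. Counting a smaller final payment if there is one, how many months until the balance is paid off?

Monthly rate r = 13.4%/12 = 1.11667% = 0.0111667.
Recurrence: B ← B·(1+r) − €266.50.
Month 1: interest €156.78; balance after payment €13,930.28.
Month 2: interest €155.55; balance after payment €13,819.33.
Closed form: n = −ln(1 − rB₀/P)/ln(1+r) = −ln(0.41171)/ln(1.01117) ≈ 79.915, so the balance reaches zero during payment 80.

80 months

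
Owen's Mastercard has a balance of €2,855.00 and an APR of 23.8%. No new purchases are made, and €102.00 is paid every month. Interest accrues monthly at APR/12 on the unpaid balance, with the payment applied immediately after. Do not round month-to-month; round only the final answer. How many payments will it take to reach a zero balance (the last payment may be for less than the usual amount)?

Monthly rate r = 23.8%/12 = 1.98333% = 0.0198333.
Recurrence: B ← B·(1+r) − €102.00.
Month 1: interest €56.62; balance after payment €2,809.62.
Month 2: interest €55.72; balance after payment €2,763.35.
Closed form: n = −ln(1 − rB₀/P)/ln(1+r) = −ln(0.44486)/ln(1.01983) ≈ 41.244, so the balance reaches zero during payment 42.

42 payments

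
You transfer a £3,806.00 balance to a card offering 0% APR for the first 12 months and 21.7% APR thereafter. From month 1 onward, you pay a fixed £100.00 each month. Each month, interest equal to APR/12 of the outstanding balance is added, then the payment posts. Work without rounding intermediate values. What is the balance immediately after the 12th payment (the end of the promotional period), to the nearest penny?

£2,606.00

Promo months 1–12 at r₀ = 0%/12 = 0; months 13+ at r₁ = 21.7%/12 = 0.0180833.
After month 12 (no interest yet): B = £3,806.00 − 12·£100.00 = £2,606.00.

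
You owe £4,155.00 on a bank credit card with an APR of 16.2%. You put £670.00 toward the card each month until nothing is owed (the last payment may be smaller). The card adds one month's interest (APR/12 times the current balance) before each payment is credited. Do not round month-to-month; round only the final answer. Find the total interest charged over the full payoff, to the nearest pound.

£215

Monthly rate r = 16.2%/12 = 1.35% = 0.0135.
Payoff takes n = ⌈−ln(1 − rB₀/P)/ln(1+r)⌉ = ⌈6.520⌉ = 7 payments; the last is £349.64.
Total paid = 6·£670.00 + £349.64 = £4,369.64.
Total interest = total paid − principal = £4,369.64 − £4,155.00 = £214.64.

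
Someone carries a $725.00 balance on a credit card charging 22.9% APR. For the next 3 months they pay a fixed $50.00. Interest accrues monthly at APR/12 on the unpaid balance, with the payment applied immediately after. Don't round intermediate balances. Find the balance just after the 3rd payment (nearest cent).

Monthly rate r = 22.9%/12 = 1.90833% = 0.0190833.
Each month: B ← B·(1+r) − $50.00.
Month 1: interest $13.84; balance after payment $688.84.
Month 2: interest $13.15; balance after payment $651.98.
Month 3: interest $12.44; balance after payment $614.42.

$614.42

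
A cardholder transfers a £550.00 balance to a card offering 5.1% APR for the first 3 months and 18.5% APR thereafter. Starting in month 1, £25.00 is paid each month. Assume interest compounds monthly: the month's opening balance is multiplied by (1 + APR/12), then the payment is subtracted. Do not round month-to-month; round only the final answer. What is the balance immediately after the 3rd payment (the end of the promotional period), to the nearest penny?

Promo months 1–3 at r₀ = 5.1%/12 = 0.00425; months 4+ at r₁ = 18.5%/12 = 0.0154167.
After month 3: iterate B ← B·(1+r₀) − £25.00 for 3 months → £481.72.

£481.72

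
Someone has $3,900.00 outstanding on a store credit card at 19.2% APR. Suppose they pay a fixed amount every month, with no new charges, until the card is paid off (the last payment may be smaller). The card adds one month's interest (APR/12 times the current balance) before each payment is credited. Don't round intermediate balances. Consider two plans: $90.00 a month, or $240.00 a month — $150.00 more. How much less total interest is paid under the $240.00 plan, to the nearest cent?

Monthly rate r = 19.2%/12 = 1.6% = 0.016.
At $90.00/mo: n = ⌈−ln(1 − rB₀/P)/ln(1+r)⌉ = 75 payments (last $41.94); total interest = total paid − $3,900.00 = $2,801.94.
At $240.00/mo: 19 payments (last $232.67); total interest $652.67.
Interest saved = $2,801.94 − $652.67 = $2,149.27.

$2,149.27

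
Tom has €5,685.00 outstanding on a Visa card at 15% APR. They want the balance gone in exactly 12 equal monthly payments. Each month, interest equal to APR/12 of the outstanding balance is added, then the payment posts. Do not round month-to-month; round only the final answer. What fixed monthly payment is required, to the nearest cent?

€513.12

Monthly rate r = 15%/12 = 1.25% = 0.0125.
Level-payment amortization: P = B₀·r / (1 − (1+r)^(−n)) = 5685.00·0.0125 / (1 − 1.0125^(−12)).
Denominator 1 − (1+r)^(−12) = 0.1384914.
P = 71.0625 / 0.1384914 ≈ 513.12.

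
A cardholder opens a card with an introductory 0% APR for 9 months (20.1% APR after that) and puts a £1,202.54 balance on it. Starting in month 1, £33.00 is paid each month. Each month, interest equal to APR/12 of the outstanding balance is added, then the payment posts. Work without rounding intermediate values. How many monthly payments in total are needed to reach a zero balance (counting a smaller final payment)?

Promo months 1–9 at r₀ = 0%/12 = 0; months 10+ at r₁ = 20.1%/12 = 0.01675.
After month 9 (no interest yet): B = £1,202.54 − 9·£33.00 = £905.54.
Then at r₁ with £33.00/mo: n₂ = −ln(1 − r₁·B/P)/ln(1+r₁) ≈ 37.05 → 38 more payments.

47 payments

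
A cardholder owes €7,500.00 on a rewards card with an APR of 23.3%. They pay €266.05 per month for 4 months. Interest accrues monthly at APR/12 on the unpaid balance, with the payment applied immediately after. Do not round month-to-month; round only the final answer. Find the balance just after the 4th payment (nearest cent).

€7,004.09

Monthly rate r = 23.3%/12 = 1.94167% = 0.0194167.
Each month: B ← B·(1+r) − €266.05.
Month 1: interest €145.63; balance after payment €7,379.57.
Month 2: interest €143.29; balance after payment €7,256.81.
Month 3: interest €140.90; balance after payment €7,131.66.
Month 4: interest €138.47; balance after payment €7,004.09.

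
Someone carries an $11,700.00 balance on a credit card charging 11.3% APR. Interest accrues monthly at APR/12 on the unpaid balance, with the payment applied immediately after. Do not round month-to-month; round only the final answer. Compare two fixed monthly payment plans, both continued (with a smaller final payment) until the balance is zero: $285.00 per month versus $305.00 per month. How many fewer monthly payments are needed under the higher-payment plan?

Monthly rate r = 11.3%/12 = 0.941667% = 0.00941667.
At $285.00/mo: n = ⌈−ln(1 − rB₀/P)/ln(1+r)⌉ = 53 payments (last $40.55); total interest = total paid − $11,700.00 = $3,160.55.
At $305.00/mo: 48 payments (last $250.70); total interest $2,885.70.
Payments saved = 53 − 48 = 5.

5 fewer payments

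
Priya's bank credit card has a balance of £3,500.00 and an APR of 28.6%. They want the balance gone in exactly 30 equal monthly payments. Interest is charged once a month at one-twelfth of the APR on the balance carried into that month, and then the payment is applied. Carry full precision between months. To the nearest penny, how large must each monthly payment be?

£164.63

Monthly rate r = 28.6%/12 = 2.38333% = 0.0238333.
Level-payment amortization: P = B₀·r / (1 − (1+r)^(−n)) = 3500.00·0.0238333 / (1 − 1.02383^(−30)).
Denominator 1 − (1+r)^(−30) = 0.506687577.
P = 83.4167 / 0.506687577 ≈ 164.63.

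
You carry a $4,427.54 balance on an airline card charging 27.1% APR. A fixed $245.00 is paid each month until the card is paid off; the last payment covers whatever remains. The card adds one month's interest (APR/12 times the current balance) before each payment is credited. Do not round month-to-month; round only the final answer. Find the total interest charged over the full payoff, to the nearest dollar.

$1,327

Monthly rate r = 27.1%/12 = 2.25833% = 0.0225833.
Payoff takes n = ⌈−ln(1 − rB₀/P)/ln(1+r)⌉ = ⌈23.484⌉ = 24 payments; the last is $119.25.
Total paid = 23·$245.00 + $119.25 = $5,754.25.
Total interest = total paid − principal = $5,754.25 − $4,427.54 = $1,326.71.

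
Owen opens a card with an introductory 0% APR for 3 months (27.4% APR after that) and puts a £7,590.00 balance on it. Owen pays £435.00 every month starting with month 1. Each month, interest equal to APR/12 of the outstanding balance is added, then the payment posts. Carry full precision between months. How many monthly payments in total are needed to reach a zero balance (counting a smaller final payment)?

Promo months 1–3 at r₀ = 0%/12 = 0; months 4+ at r₁ = 27.4%/12 = 0.0228333.
After month 3 (no interest yet): B = £7,590.00 − 3·£435.00 = £6,285.00.
Then at r₁ with £435.00/mo: n₂ = −ln(1 − r₁·B/P)/ln(1+r₁) ≈ 17.73 → 18 more payments.

21 months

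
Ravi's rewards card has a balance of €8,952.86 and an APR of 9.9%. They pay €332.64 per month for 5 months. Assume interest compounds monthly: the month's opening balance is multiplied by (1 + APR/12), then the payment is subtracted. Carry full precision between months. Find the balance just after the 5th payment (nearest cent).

Monthly rate r = 9.9%/12 = 0.825% = 0.00825.
Each month: B ← B·(1+r) − €332.64.
Month 1: interest €73.86; balance after payment €8,694.08.
Month 2: interest €71.73; balance after payment €8,433.17.
Month 3: interest €69.57; balance after payment €8,170.10.
Month 4: interest €67.40; balance after payment €7,904.86.
Month 5: interest €65.22; balance after payment €7,637.44.

€7,637.44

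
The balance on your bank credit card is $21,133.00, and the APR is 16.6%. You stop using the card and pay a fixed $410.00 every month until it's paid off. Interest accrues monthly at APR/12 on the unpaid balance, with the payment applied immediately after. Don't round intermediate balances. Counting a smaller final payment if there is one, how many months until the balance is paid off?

Monthly rate r = 16.6%/12 = 1.38333% = 0.0138333.
Recurrence: B ← B·(1+r) − $410.00.
Month 1: interest $292.34; balance after payment $21,015.34.
Month 2: interest $290.71; balance after payment $20,896.05.
Closed form: n = −ln(1 − rB₀/P)/ln(1+r) = −ln(0.28698)/ln(1.01383) ≈ 90.865, so the balance reaches zero during payment 91.

91 months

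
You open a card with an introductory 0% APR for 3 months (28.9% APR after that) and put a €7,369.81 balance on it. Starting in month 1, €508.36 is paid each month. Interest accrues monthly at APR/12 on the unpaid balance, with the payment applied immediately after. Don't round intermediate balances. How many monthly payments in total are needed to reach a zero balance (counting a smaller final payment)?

Promo months 1–3 at r₀ = 0%/12 = 0; months 4+ at r₁ = 28.9%/12 = 0.0240833.
After month 3 (no interest yet): B = €7,369.81 − 3·€508.36 = €5,844.73.
Then at r₁ with €508.36/mo: n₂ = −ln(1 − r₁·B/P)/ln(1+r₁) ≈ 13.62 → 14 more payments.

17 months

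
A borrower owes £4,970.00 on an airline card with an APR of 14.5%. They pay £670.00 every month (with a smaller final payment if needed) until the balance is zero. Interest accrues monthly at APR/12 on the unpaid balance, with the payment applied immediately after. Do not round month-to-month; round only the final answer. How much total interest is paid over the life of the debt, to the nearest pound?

Monthly rate r = 14.5%/12 = 1.20833% = 0.0120833.
Payoff takes n = ⌈−ln(1 − rB₀/P)/ln(1+r)⌉ = ⌈7.819⌉ = 8 payments; the last is £549.01.
Total paid = 7·£670.00 + £549.01 = £5,239.01.
Total interest = total paid − principal = £5,239.01 − £4,970.00 = £269.01.

£269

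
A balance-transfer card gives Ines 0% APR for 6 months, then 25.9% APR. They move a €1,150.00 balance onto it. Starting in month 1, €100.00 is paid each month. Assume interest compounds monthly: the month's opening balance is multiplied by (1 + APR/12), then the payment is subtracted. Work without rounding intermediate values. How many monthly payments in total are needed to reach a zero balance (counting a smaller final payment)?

12 months

Promo months 1–6 at r₀ = 0%/12 = 0; months 7+ at r₁ = 25.9%/12 = 0.0215833.
After month 6 (no interest yet): B = €1,150.00 − 6·€100.00 = €550.00.
Then at r₁ with €100.00/mo: n₂ = −ln(1 − r₁·B/P)/ln(1+r₁) ≈ 5.92 → 6 more payments.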